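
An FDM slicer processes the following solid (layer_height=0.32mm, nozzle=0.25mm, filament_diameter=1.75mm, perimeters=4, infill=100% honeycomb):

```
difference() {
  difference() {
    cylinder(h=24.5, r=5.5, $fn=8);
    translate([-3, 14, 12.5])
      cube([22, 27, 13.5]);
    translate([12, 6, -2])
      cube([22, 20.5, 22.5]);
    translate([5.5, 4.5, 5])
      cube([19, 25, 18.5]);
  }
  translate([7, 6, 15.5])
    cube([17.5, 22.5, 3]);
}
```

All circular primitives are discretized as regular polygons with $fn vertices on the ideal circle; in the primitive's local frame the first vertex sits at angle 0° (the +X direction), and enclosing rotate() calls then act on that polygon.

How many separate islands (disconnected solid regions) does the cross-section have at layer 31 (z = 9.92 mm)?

At z = 9.92 mm: the cylinder: section is a regular 8-gon, circumradius r=5.5; the cube at (-3, 14) does not reach this height (z outside [12.5, 26]); the cube at (12, 6) is present — its section is the full 22×20.5 rectangle; the cube at (5.5, 4.5) (footprint 19×25) is included at this height; Taking the first minus the rest: starting from the r=5.5 cylinder, the 22×20.5 cube at (12, 6) misses the remaining region (no effect); the 19×25 cube at (5.5, 4.5) misses the remaining region (no effect) — 1 connected region; the cube at (7, 6) is not intersected at this z (z outside [15.5, 18.5]); Subtracting the remaining from the first: none of the subtracted shapes is present at this height, so that combined region is unchanged — 1 connected region. Overall, the cross-section is a single solid region. Island count = 1.

1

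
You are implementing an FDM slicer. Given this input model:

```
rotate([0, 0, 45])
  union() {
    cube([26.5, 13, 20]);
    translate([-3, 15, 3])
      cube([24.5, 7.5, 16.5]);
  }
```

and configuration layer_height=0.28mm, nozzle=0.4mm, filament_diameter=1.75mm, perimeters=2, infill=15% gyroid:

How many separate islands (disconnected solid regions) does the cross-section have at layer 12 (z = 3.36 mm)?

2

At z = 3.36 mm: the cube (footprint 26.5×13) is included at this height; the cube at (-3, 15) is present — its section is the full 24.5×7.5 rectangle; Taking the union: the 2 present regions are separate (no shared area or edge), so areas and boundary lengths simply add and each stays a separate island — 2 connected regions; (rotated 45° about Z; rotation is an isometry so areas/perimeters/island counts are preserved). Overall, the cross-section has 2 separate islands. Island count = 2.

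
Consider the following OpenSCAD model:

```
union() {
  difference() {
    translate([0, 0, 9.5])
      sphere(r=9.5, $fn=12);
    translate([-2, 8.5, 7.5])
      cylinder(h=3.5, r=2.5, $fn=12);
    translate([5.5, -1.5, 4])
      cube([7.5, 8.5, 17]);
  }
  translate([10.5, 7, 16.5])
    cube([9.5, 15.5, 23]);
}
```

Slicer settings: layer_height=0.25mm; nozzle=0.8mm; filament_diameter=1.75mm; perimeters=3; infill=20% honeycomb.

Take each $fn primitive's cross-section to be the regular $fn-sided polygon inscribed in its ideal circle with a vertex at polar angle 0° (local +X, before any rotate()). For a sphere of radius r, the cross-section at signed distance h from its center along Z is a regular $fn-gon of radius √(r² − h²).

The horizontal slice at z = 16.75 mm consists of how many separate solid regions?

At z = 16.75 mm: the r=9.5 sphere contributes a regular 12-gon of circumradius √(9.5²−7.25²) = 6.139; the cylinder at (-2, 8.5) does not reach this height (z outside [7.5, 11]); the cube at (5.5, -1.5) is present — its section is the full 7.5×8.5 rectangle; Subtracting the remaining from the first: starting from the r=9.5 sphere, the 7.5×8.5 cube at (5.5, -1.5) partially overlaps it — only the 1.42 mm² overlap (of its 63.75 mm²) is removed, clipping the outline — 1 connected region; the cube at (10.5, 7) (footprint 9.5×15.5) is included at this height; Merging all regions: the 2 present regions are separate (no shared area or edge), so areas and boundary lengths simply add and each stays a separate island — 2 connected regions. The result has 2 disconnected regions.

2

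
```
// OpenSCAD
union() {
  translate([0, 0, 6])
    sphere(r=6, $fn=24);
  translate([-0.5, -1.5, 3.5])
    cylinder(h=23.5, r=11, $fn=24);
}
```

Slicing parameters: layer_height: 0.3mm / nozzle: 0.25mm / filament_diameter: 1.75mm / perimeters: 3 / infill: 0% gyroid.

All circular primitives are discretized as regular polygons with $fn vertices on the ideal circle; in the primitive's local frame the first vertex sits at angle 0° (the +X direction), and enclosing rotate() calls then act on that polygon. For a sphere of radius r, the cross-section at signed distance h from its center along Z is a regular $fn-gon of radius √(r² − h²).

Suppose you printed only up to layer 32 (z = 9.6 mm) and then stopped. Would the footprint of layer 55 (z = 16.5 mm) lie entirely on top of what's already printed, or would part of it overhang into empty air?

Compare the two slices. At z = 9.6: the sphere: section is a regular 24-gon, circumradius = √(r²−h²) = √(6²−3.6²) = 4.800 (area = (24/2)·4.800²·sin(360°/24) = 71.56 mm²); the r=11 cylinder at (-0.5, -1.5) gives a regular 24-gon of circumradius 11 (constant along its height) (area = (24/2)·11.000²·sin(360°/24) = 375.81 mm²); Combining (union): the r=6 sphere lies entirely inside the r=11 cylinder at (-0.5, -1.5), so the union is just the r=11 cylinder at (-0.5, -1.5) — area = 375.81 mm². At z = 16.5: the sphere is absent (|z−center|=10.500 > r=6); the cylinder at (-0.5, -1.5): section is a regular 24-gon, circumradius r=11 (area = (24/2)·11.000²·sin(360°/24) = 375.81 mm²); Combining (union): only the r=11 cylinder at (-0.5, -1.5) is present, so the union is just that shape — area = 375.81 mm². Checking containment: the cross-section at z = 16.5 is a subset of the cross-section at z = 9.6.

entirely on top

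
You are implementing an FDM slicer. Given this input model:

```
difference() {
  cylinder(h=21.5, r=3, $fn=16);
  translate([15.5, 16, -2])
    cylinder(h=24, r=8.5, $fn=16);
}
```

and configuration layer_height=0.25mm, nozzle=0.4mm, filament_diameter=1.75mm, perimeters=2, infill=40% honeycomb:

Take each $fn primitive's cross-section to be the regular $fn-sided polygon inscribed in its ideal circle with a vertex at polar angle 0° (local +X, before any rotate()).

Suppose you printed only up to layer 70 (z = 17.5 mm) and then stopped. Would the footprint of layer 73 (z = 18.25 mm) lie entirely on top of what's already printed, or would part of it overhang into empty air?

entirely on top

Compare the two slices. At z = 17.5: the r=3 cylinder gives a regular 16-gon of circumradius 3 (constant along its height) (area = (16/2)·3.000²·sin(360°/16) = 27.55 mm²); the r=8.5 cylinder at (15.5, 16) contributes a regular 16-gon of circumradius 8.5 (area = (16/2)·8.500²·sin(360°/16) = 221.19 mm²); After the difference (first − rest): starting from the r=3 cylinder (27.55 mm²), the r=8.5 cylinder at (15.5, 16) misses the remaining region (no effect) — area = 27.55 mm². At z = 18.25: the cylinder: section is a regular 16-gon, circumradius r=3 (area = (16/2)·3.000²·sin(360°/16) = 27.55 mm²); the r=8.5 cylinder at (15.5, 16) contributes a regular 16-gon of circumradius 8.5 (area = (16/2)·8.500²·sin(360°/16) = 221.19 mm²); After the difference (first − rest): starting from the r=3 cylinder (27.55 mm²), the r=8.5 cylinder at (15.5, 16) misses the remaining region (no effect) — area = 27.55 mm². Checking containment: the cross-section at z = 18.25 is a subset of the cross-section at z = 17.5.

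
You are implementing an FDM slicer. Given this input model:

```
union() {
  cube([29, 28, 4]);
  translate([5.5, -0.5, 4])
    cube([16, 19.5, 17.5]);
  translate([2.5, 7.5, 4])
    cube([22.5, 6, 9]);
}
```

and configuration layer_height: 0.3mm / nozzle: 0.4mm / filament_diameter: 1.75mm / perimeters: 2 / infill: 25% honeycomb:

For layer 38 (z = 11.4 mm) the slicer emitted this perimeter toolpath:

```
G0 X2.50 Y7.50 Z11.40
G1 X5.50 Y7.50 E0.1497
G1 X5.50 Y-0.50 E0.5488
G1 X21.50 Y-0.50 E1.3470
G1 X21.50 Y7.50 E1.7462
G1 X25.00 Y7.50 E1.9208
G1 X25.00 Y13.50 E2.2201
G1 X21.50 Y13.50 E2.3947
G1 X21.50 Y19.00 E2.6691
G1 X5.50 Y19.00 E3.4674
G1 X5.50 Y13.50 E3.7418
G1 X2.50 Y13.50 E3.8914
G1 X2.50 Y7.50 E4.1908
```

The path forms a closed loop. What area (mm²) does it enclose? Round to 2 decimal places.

351.00 mm²

Apply the shoelace formula to the sequence of (X, Y) vertices; enclosed area = 351.00 mm².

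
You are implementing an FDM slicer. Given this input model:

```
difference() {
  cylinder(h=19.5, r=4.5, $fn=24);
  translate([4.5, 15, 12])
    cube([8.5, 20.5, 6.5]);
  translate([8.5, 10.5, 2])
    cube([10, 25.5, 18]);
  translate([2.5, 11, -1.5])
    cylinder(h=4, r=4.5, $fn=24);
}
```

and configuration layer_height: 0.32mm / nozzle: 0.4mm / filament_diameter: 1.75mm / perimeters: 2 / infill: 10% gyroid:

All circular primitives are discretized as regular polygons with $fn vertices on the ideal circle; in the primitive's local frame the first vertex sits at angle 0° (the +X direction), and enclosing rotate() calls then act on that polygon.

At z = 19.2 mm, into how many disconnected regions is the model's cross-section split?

At z = 19.2 mm: the r=4.5 cylinder contributes a regular 24-gon of circumradius 4.5; the cube at (4.5, 15) is absent (z outside [12, 18.5]); the cube at (8.5, 10.5) (footprint 10×25.5) is included at this height; the cylinder at (2.5, 11) is not intersected at this z (z outside [-1.5, 2.5]); After the difference (first − rest): starting from the r=4.5 cylinder, the 10×25.5 cube at (8.5, 10.5) misses the remaining region (no effect) — 1 connected region. The result has 1 disconnected region.

1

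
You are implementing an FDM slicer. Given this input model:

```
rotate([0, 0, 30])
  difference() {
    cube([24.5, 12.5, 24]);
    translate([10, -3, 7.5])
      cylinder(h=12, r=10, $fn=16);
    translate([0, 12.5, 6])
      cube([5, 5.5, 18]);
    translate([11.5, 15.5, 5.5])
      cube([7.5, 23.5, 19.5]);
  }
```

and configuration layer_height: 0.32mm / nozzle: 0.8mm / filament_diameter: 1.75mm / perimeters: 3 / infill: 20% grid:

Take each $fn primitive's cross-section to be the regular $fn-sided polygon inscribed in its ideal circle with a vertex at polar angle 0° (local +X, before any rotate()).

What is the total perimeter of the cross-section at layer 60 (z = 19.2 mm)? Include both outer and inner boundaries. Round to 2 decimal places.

80.29 mm

At z = 19.2 mm: the 24.5×12.5 cube contributes its full rectangle (perimeter 74.00 mm); the r=10 cylinder at (10, -3) contributes a regular 16-gon of circumradius 10 (perimeter = 2·16·10.000·sin(180°/16) = 62.43 mm); the cube at (0, 12.5) is present — its section is the full 5×5.5 rectangle (perimeter 21.00 mm); the cube at (11.5, 15.5) (footprint 7.5×23.5) is included at this height (perimeter 62.00 mm); Subtracting the remaining from the first: starting from the 24.5×12.5 cube, the r=10 cylinder at (10, -3) partially overlaps it — only the 94.86 mm² overlap (of its 306.15 mm²) is removed, clipping the outline; the 5×5.5 cube at (0, 12.5) misses the remaining region (no effect); the 7.5×23.5 cube at (11.5, 15.5) misses the remaining region (no effect) — boundary = 80.29 mm; (whole slice rotated 30° about Z — lengths, areas and connectivity unchanged). Overall, the cross-section is a single solid region. Total boundary length (outer) = 80.29 mm.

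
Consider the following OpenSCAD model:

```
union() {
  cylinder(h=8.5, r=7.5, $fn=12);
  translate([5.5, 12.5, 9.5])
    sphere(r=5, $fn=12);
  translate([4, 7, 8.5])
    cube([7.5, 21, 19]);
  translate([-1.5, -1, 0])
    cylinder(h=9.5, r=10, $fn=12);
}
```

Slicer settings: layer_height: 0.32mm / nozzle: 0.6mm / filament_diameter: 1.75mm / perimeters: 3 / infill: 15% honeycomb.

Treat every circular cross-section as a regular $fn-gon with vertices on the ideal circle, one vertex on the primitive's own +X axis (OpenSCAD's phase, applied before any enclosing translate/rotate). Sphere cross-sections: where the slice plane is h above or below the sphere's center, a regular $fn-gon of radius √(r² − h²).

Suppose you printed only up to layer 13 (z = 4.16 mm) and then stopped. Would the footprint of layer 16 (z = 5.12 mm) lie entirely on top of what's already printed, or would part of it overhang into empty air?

part overhangs

Compare the two slices. At z = 4.16: the cylinder: section is a regular 12-gon, circumradius r=7.5 (area = (12/2)·7.500²·sin(360°/12) = 168.75 mm²); the sphere at (5.5, 12.5) does not reach this height (|z−center|=5.340 > r=5); the cube at (4, 7) is absent (z outside [8.5, 27.5]); the r=10 cylinder at (-1.5, -1) gives a regular 12-gon of circumradius 10 (constant along its height) (area = (12/2)·10.000²·sin(360°/12) = 300.00 mm²); Taking the union: the r=7.5 cylinder lies entirely inside the r=10 cylinder at (-1.5, -1), so the union is just the r=10 cylinder at (-1.5, -1) — area = 300.00 mm². At z = 5.12: the r=7.5 cylinder contributes a regular 12-gon of circumradius 7.5 (area = (12/2)·7.500²·sin(360°/12) = 168.75 mm²); the sphere at (5.5, 12.5): section is a regular 12-gon, circumradius = √(r²−h²) = √(5²−4.38²) = 2.412 (area = (12/2)·2.412²·sin(360°/12) = 17.45 mm²); the cube at (4, 7) is absent (z outside [8.5, 27.5]); the cylinder at (-1.5, -1): section is a regular 12-gon, circumradius r=10 (area = (12/2)·10.000²·sin(360°/12) = 300.00 mm²); Combining (union): the regions partially overlap — summed areas 486.20 mm² minus the doubly-counted overlap 168.75 mm² gives 317.45 mm² — area = 317.45 mm². Checking containment: at z = 5.12 the cross-section extends beyond the z = 4.16 cross-section by about 17.45 mm².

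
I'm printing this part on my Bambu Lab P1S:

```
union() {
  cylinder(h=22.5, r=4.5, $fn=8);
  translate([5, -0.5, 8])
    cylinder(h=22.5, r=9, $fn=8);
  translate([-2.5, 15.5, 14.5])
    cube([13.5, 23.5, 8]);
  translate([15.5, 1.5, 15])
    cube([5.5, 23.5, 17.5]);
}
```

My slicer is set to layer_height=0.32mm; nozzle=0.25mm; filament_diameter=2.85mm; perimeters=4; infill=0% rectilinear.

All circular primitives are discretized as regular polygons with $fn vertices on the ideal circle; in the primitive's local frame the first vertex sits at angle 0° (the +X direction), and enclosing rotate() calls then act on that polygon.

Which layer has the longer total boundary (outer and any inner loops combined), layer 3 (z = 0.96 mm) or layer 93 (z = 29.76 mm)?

Layer 3 (z = 0.96): the r=4.5 cylinder gives a regular 8-gon of circumradius 4.5 (constant along its height) (perimeter = 2·8·4.500·sin(180°/8) = 27.55 mm); the cylinder at (5, -0.5) is not intersected at this z (z outside [8, 30.5]); the cube at (-2.5, 15.5) is not intersected at this z (z outside [14.5, 22.5]); the cube at (15.5, 1.5) does not reach this height (z outside [15, 32.5]); Taking the union: only the r=4.5 cylinder is present, so the union is just that shape — boundary = 27.55 mm. So its perimeter = 27.55 mm. Layer 93 (z = 29.76): the cylinder is absent (z outside [0, 22.5]); the r=9 cylinder at (5, -0.5) gives a regular 8-gon of circumradius 9 (constant along its height) (perimeter = 2·8·9.000·sin(180°/8) = 55.11 mm); the cube at (-2.5, 15.5) does not reach this height (z outside [14.5, 22.5]); the cube at (15.5, 1.5) is present — its section is the full 5.5×23.5 rectangle (perimeter 58.00 mm); Taking the union: the 2 present regions are separate (no shared area or edge), so areas and boundary lengths simply add and each stays a separate island — boundary = 113.11 mm. So its perimeter = 113.11 mm. Layer 93 is larger (113.11 vs 27.55 mm).

layer 93 (z = 29.76 mm)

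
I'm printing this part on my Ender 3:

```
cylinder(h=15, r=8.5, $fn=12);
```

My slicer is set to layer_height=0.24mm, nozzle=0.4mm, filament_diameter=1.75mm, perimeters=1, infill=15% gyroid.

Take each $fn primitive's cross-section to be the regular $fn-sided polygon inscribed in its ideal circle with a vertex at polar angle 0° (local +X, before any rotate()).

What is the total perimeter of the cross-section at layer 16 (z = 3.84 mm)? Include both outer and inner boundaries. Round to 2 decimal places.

At z = 3.84 mm: the r=8.5 cylinder gives a regular 12-gon of circumradius 8.5 (constant along its height) (perimeter = 2·12·8.500·sin(180°/12) = 52.80 mm). Overall, the cross-section is a single solid region. Total boundary length (outer) = 52.80 mm.

52.80 mm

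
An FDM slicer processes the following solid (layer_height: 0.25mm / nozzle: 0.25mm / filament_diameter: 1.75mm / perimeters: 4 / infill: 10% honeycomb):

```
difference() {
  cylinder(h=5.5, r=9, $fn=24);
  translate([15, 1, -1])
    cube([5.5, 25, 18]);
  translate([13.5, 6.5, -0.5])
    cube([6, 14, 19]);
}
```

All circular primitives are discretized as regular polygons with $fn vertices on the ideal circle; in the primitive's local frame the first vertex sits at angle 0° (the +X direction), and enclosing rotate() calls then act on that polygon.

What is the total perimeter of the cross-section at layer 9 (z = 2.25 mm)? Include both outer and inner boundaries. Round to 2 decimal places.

56.39 mm

At z = 2.25 mm: the r=9 cylinder contributes a regular 24-gon of circumradius 9 (perimeter = 2·24·9.000·sin(180°/24) = 56.39 mm); the cube at (15, 1) (footprint 5.5×25) is included at this height (perimeter 61.00 mm); the cube at (13.5, 6.5) (footprint 6×14) is included at this height (perimeter 40.00 mm); Subtracting the remaining from the first: starting from the r=9 cylinder, the 5.5×25 cube at (15, 1) misses the remaining region (no effect); the 6×14 cube at (13.5, 6.5) misses the remaining region (no effect) — boundary = 56.39 mm. Overall, the cross-section is a single solid region. Total boundary length (outer) = 56.39 mm.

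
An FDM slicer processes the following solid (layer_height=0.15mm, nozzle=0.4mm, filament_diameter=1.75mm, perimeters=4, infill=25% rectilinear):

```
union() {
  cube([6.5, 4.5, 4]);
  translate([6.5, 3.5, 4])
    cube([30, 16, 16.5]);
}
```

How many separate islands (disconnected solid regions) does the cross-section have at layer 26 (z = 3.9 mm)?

1

At z = 3.9 mm: the cube is present — its section is the full 6.5×4.5 rectangle; the cube at (6.5, 3.5) is absent (z outside [4, 20.5]); Combining (union): only the 6.5×4.5 cube is present, so the union is just that shape — 1 connected region. Overall, the cross-section is a single solid region. Island count = 1.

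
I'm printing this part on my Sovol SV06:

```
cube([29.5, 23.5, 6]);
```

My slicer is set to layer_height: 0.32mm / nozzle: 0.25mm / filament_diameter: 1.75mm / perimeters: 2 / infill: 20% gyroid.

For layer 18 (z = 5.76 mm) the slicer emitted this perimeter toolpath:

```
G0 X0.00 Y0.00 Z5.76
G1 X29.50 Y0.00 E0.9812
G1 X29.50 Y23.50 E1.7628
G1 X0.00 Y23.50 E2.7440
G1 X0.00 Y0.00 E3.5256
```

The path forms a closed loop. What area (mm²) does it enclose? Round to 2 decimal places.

693.25 mm²

Apply the shoelace formula to the sequence of (X, Y) vertices; enclosed area = 693.25 mm².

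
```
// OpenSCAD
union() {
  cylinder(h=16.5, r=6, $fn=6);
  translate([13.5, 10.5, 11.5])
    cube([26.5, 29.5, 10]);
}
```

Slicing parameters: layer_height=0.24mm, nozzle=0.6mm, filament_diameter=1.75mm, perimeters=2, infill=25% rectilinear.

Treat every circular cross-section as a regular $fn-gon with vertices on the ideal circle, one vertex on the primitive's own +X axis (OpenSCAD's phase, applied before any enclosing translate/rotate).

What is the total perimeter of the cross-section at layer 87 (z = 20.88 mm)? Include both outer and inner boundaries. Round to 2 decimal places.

At z = 20.88 mm: the cylinder is not intersected at this z (z outside [0, 16.5]); the cube at (13.5, 10.5) (footprint 26.5×29.5) is included at this height (perimeter 112.00 mm); Combining (union): only the 26.5×29.5 cube at (13.5, 10.5) is present, so the union is just that shape — boundary = 112.00 mm. Overall, the cross-section is a single solid region. Total boundary length (outer) = 112.00 mm.

112.00 mm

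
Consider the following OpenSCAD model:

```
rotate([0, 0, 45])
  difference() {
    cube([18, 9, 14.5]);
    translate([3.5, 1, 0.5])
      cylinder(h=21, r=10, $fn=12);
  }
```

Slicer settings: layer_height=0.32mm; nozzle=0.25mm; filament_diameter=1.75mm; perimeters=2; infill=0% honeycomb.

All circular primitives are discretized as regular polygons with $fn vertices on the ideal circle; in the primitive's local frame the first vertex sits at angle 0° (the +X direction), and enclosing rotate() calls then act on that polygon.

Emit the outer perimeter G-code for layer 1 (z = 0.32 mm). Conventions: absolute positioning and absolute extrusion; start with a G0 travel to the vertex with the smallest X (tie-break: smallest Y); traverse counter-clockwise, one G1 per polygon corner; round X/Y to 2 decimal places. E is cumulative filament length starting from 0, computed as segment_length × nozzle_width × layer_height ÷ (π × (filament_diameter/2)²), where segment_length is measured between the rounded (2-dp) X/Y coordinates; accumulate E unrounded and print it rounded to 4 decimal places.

At z = 0.32 mm: the cube is present — its section is the full 18×9 rectangle; the cylinder at (3.5, 1) is not intersected at this z (z outside [0.5, 21.5]); Taking the first minus the rest: none of the subtracted shapes is present at this height, so the 18×9 cube is unchanged — 1 connected region; (whole slice rotated 45° about Z — lengths, areas and connectivity unchanged). The outline is a single polygon with 4 vertices. Extrusion per mm of travel: 0.25 × 0.32 / (π × 0.875²) = 0.033260. Accumulating E over each segment gives final E = 1.7959.

G0 X-6.36 Y6.36 Z0.32
G1 X0.00 Y0.00 E0.2992
G1 X12.73 Y12.73 E0.8979
G1 X6.36 Y19.09 E1.1973
G1 X-6.36 Y6.36 E1.7959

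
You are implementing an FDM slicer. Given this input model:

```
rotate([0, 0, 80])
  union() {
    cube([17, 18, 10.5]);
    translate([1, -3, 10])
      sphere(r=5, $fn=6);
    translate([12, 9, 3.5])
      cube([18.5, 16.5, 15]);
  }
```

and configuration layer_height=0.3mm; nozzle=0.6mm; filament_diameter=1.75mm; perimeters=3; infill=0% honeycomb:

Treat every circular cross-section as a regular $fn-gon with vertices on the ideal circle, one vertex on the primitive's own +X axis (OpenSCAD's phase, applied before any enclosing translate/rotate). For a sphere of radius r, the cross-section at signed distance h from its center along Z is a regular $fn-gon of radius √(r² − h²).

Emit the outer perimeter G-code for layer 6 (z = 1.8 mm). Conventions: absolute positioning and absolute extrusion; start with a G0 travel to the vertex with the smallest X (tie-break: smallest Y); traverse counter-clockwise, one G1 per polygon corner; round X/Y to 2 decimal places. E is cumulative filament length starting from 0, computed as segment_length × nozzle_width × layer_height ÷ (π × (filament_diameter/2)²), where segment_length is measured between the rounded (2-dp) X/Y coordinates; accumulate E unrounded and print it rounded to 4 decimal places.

G0 X-17.73 Y3.13 Z1.80
G1 X0.00 Y0.00 E1.3473
G1 X2.95 Y16.74 E2.6194
G1 X-14.77 Y19.87 E3.9660
G1 X-17.73 Y3.13 E5.2382

At z = 1.8 mm: the cube is present — its section is the full 17×18 rectangle; the sphere at (1, -3) does not reach this height (|z−center|=8.200 > r=5); the cube at (12, 9) is not intersected at this z (z outside [3.5, 18.5]); Combining (union): only the 17×18 cube is present, so the union is just that shape — 1 connected region; (rotated 80° about Z; rotation is an isometry so areas/perimeters/island counts are preserved). The outline is a single polygon with 4 vertices. Extrusion per mm of travel: 0.6 × 0.3 / (π × 0.875²) = 0.074835. Accumulating E over each segment gives final E = 5.2382.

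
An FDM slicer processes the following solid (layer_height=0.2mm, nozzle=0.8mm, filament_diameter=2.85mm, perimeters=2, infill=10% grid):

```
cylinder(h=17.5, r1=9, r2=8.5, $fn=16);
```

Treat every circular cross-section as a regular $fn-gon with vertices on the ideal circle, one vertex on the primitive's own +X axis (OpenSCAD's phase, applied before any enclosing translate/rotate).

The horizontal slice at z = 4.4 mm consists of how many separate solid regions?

At z = 4.4 mm: the cone (r1=9→r2=8.5) has section circumradius 8.874 here — a regular 16-gon. The result has 1 disconnected region.

1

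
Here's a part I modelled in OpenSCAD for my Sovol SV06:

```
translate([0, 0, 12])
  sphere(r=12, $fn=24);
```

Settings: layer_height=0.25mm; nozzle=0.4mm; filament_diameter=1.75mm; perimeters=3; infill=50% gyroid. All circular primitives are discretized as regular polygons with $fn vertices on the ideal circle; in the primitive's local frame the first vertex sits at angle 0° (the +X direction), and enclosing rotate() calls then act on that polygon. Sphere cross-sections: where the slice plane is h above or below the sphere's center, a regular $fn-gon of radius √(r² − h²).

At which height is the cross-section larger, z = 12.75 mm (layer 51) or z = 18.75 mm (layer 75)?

layer 51 (z = 12.75 mm)

Layer 51 (z = 12.75): the r=12 sphere contributes a regular 24-gon of circumradius √(12²−0.75²) = 11.977 (area = (24/2)·11.977²·sin(360°/24) = 445.49 mm²). So its area = 445.49 mm². Layer 75 (z = 18.75): the r=12 sphere contributes a regular 24-gon of circumradius √(12²−6.75²) = 9.922 (area = (24/2)·9.922²·sin(360°/24) = 305.73 mm²). So its area = 305.73 mm². Layer 51 is larger (445.49 vs 305.73 mm²).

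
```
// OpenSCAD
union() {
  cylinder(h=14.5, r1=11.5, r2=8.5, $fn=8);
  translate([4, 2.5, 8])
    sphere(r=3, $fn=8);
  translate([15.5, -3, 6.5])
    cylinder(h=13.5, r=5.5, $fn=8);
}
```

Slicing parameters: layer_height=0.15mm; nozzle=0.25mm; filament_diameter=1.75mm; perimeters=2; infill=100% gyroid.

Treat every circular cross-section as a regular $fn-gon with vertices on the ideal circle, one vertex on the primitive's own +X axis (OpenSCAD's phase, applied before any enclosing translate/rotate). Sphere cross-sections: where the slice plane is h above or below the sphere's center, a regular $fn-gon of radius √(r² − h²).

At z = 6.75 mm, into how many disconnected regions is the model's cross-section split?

At z = 6.75 mm: the cone: at t=0.466 of its height the radius interpolates to r₁+(r₂−r₁)t = 10.103, giving a regular 8-gon of that circumradius; the r=3 sphere at (4, 2.5) contributes a regular 8-gon of circumradius √(3²−1.25²) = 2.727; the r=5.5 cylinder at (15.5, -3) contributes a regular 8-gon of circumradius 5.5; Taking the union: the regions partially overlap (shared area 21.04 mm²), so overlapping operands fuse into one piece — 2 connected regions. The result has 2 disconnected regions.

2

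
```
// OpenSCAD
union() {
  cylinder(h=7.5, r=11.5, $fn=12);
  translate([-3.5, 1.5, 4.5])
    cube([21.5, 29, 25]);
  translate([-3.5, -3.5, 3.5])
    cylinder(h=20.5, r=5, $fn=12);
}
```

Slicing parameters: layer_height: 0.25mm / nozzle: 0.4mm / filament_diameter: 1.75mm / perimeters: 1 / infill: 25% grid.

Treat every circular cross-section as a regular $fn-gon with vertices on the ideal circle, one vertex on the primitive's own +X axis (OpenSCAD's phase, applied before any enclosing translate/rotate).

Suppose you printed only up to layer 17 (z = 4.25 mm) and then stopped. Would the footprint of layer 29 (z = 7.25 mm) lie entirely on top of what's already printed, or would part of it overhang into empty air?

part overhangs

Compare the two slices. At z = 4.25: the cylinder: section is a regular 12-gon, circumradius r=11.5 (area = (12/2)·11.500²·sin(360°/12) = 396.75 mm²); the cube at (-3.5, 1.5) does not reach this height (z outside [4.5, 29.5]); the r=5 cylinder at (-3.5, -3.5) gives a regular 12-gon of circumradius 5 (constant along its height) (area = (12/2)·5.000²·sin(360°/12) = 75.00 mm²); Combining (union): the r=5 cylinder at (-3.5, -3.5) lies entirely inside the r=11.5 cylinder, so the union is just the r=11.5 cylinder — area = 396.75 mm². At z = 7.25: the r=11.5 cylinder contributes a regular 12-gon of circumradius 11.5 (area = (12/2)·11.500²·sin(360°/12) = 396.75 mm²); the cube at (-3.5, 1.5) is present — its section is the full 21.5×29 rectangle (area 623.50 mm²); the cylinder at (-3.5, -3.5): section is a regular 12-gon, circumradius r=5 (area = (12/2)·5.000²·sin(360°/12) = 75.00 mm²); Combining (union): the regions partially overlap — summed areas 1095.25 mm² minus the doubly-counted overlap 190.60 mm² gives 904.65 mm² — area = 904.65 mm². Checking containment: at z = 7.25 the cross-section extends beyond the z = 4.25 cross-section by about 507.90 mm².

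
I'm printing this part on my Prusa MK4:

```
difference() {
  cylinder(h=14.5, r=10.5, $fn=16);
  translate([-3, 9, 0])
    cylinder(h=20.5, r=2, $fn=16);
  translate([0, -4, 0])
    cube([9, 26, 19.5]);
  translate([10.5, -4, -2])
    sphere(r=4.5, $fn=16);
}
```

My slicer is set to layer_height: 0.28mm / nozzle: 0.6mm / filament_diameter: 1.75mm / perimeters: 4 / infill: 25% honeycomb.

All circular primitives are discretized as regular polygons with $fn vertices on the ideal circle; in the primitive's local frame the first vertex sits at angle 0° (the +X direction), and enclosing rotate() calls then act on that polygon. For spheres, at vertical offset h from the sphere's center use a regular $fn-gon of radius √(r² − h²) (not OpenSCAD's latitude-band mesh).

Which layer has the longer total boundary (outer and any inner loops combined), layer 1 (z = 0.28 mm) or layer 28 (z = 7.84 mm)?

layer 28 (z = 7.84 mm)

Layer 1 (z = 0.28): the cylinder: section is a regular 16-gon, circumradius r=10.5 (perimeter = 2·16·10.500·sin(180°/16) = 65.55 mm); the r=2 cylinder at (-3, 9) contributes a regular 16-gon of circumradius 2 (perimeter = 2·16·2.000·sin(180°/16) = 12.49 mm); the cube at (0, -4) (footprint 9×26) is included at this height (perimeter 70.00 mm); the r=4.5 sphere at (10.5, -4) contributes a regular 16-gon of circumradius √(4.5²−2.28²) = 3.880 (perimeter = 2·16·3.880·sin(180°/16) = 24.22 mm); After the difference (first − rest): starting from the r=10.5 cylinder, the r=2 cylinder at (-3, 9) partially overlaps it — only the 9.30 mm² overlap (of its 12.25 mm²) is removed, clipping the outline; the 9×26 cube at (0, -4) partially overlaps it — only the 115.59 mm² overlap (of its 234.00 mm²) is removed, clipping the outline; the r=4.5 sphere at (10.5, -4) partially overlaps it — only the 8.86 mm² overlap (of its 46.08 mm²) is removed, clipping the outline — boundary = 82.28 mm. So its perimeter = 82.28 mm. Layer 28 (z = 7.84): the r=10.5 cylinder contributes a regular 16-gon of circumradius 10.5 (perimeter = 2·16·10.500·sin(180°/16) = 65.55 mm); the r=2 cylinder at (-3, 9) gives a regular 16-gon of circumradius 2 (constant along its height) (perimeter = 2·16·2.000·sin(180°/16) = 12.49 mm); the cube at (0, -4) is present — its section is the full 9×26 rectangle (perimeter 70.00 mm); the sphere at (10.5, -4) is not intersected at this z (|z−center|=9.840 > r=4.5); Taking the first minus the rest: starting from the r=10.5 cylinder, the r=2 cylinder at (-3, 9) partially overlaps it — only the 9.30 mm² overlap (of its 12.25 mm²) is removed, clipping the outline; the 9×26 cube at (0, -4) partially overlaps it — only the 115.59 mm² overlap (of its 234.00 mm²) is removed, clipping the outline — boundary = 90.91 mm. So its perimeter = 90.91 mm. Layer 28 is larger (90.91 vs 82.28 mm).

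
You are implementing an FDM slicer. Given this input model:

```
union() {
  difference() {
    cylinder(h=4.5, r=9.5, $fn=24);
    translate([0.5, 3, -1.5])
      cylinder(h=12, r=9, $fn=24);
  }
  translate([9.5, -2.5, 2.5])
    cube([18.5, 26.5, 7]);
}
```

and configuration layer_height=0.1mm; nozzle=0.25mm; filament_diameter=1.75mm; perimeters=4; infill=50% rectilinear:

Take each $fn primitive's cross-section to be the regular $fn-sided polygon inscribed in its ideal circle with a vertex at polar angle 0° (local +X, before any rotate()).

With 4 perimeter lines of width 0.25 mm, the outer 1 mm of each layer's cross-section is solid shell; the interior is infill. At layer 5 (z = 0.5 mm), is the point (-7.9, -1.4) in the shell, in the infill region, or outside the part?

shell

At z = 0.5 mm: the r=9.5 cylinder contributes a regular 24-gon of circumradius 9.5; the r=9 cylinder at (0.5, 3) contributes a regular 24-gon of circumradius 9; After the difference (first − rest): starting from the r=9.5 cylinder, the r=9 cylinder at (0.5, 3) partially overlaps it — only the 209.50 mm² overlap (of its 251.57 mm²) is removed, clipping the outline — 1 connected region; the cube at (9.5, -2.5) does not reach this height (z outside [2.5, 9.5]); Combining (union): only that combined region is present, so the union is just that shape — 1 connected region. Overall, the cross-section is a single solid region. The nearest boundary edge runs (-8.19, 0.67)→(-7.29, -1.50); distance from the point to it = 0.52 mm. The point is inside the cross-section, 0.52 mm from the nearest boundary — within the 1 mm shell band (4 × 0.25).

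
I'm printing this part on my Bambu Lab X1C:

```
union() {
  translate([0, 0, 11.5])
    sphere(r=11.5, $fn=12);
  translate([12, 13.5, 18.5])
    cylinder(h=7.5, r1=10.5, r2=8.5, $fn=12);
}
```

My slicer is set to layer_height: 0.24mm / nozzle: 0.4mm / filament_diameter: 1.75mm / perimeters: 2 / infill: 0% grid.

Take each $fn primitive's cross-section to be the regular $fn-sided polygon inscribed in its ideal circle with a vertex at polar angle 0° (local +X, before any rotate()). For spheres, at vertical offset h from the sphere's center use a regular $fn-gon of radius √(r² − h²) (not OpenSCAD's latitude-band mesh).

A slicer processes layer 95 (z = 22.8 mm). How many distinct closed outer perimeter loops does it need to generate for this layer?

2

At z = 22.8 mm: the r=11.5 sphere slices to a regular 12-gon of circumradius 2.135 (√(r²−h²) with h=11.3 from center); the cone at (12, 13.5) (r1=10.5→r2=8.5) has section circumradius 9.353 here — a regular 12-gon; Combining (union): the 2 present regions are separate (no shared area or edge), so areas and boundary lengths simply add and each stays a separate island — 2 connected regions. The result has 2 disconnected regions.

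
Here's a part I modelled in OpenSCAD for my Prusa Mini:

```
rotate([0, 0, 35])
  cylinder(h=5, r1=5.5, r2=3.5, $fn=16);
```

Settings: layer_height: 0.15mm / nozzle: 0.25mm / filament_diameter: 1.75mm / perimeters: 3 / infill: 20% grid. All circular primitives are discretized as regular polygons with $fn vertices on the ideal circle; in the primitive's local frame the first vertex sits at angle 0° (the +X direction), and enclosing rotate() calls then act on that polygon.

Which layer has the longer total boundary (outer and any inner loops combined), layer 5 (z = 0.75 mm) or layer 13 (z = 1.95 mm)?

layer 5 (z = 0.75 mm)

Layer 5 (z = 0.75): the cone: at t=0.150 of its height the radius interpolates to r₁+(r₂−r₁)t = 5.200, giving a regular 16-gon of that circumradius (perimeter = 2·16·5.200·sin(180°/16) = 32.46 mm); (whole slice rotated 35° about Z — lengths, areas and connectivity unchanged). So its perimeter = 32.46 mm. Layer 13 (z = 1.95): the cone: at t=0.390 of its height the radius interpolates to r₁+(r₂−r₁)t = 4.720, giving a regular 16-gon of that circumradius (perimeter = 2·16·4.720·sin(180°/16) = 29.47 mm); (whole slice rotated 35° about Z — lengths, areas and connectivity unchanged). So its perimeter = 29.47 mm. Layer 5 is larger (32.46 vs 29.47 mm).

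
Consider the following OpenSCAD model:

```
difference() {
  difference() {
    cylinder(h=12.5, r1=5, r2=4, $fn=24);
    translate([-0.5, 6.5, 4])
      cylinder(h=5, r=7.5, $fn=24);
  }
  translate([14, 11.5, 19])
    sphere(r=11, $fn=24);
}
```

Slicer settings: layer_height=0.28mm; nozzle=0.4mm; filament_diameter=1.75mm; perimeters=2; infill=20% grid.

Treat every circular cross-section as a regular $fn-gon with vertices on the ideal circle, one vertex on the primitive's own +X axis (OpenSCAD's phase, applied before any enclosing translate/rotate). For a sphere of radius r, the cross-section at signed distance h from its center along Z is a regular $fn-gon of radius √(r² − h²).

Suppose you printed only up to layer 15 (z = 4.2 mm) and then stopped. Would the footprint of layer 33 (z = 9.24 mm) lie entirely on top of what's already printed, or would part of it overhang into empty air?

part overhangs

Compare the two slices. At z = 4.2: the cone: at t=0.336 of its height the radius interpolates to r₁+(r₂−r₁)t = 4.664, giving a regular 24-gon of that circumradius (area = (24/2)·4.664²·sin(360°/24) = 67.56 mm²); the cylinder at (-0.5, 6.5): section is a regular 24-gon, circumradius r=7.5 (area = (24/2)·7.500²·sin(360°/24) = 174.70 mm²); Taking the first minus the rest: starting from the cone (67.56 mm²), the r=7.5 cylinder at (-0.5, 6.5) partially overlaps it — only the 37.74 mm² overlap (of its 174.70 mm²) is removed, clipping the outline — area = 29.82 mm²; the sphere at (14, 11.5) is not intersected at this z (|z−center|=14.800 > r=11); Subtracting the remaining from the first: none of the subtracted shapes is present at this height, so the result so far is unchanged — area = 29.82 mm². At z = 9.24: the cone contributes a regular 24-gon of circumradius 4.261 (interpolated between r1=5 and r2=4 at t=0.739) (area = (24/2)·4.261²·sin(360°/24) = 56.38 mm²); the cylinder at (-0.5, 6.5) is not intersected at this z (z outside [4, 9]); After the difference (first − rest): none of the subtracted shapes is present at this height, so the cone is unchanged — area = 56.38 mm²; the sphere at (14, 11.5): section is a regular 24-gon, circumradius = √(r²−h²) = √(11²−9.76²) = 5.074 (area = (24/2)·5.074²·sin(360°/24) = 79.95 mm²); After the difference (first − rest): starting from the result so far (56.38 mm²), the r=11 sphere at (14, 11.5) misses the remaining region (no effect) — area = 56.38 mm². Checking containment: at z = 9.24 the cross-section extends beyond the z = 4.2 cross-section by about 32.56 mm².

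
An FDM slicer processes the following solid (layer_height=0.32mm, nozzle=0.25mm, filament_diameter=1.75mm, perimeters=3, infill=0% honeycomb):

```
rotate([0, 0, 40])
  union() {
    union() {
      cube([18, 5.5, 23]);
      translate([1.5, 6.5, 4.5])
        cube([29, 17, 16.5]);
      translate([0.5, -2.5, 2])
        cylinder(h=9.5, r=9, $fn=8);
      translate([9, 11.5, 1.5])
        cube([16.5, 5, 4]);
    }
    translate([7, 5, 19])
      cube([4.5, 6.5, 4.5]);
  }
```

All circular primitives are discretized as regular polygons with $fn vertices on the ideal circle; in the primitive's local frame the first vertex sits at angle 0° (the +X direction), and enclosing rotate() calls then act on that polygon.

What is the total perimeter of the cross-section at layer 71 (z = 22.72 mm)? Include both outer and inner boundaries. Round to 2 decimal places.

At z = 22.72 mm: the 18×5.5 cube contributes its full rectangle (perimeter 47.00 mm); the cube at (1.5, 6.5) is not intersected at this z (z outside [4.5, 21]); the cylinder at (0.5, -2.5) does not reach this height (z outside [2, 11.5]); the cube at (9, 11.5) is absent (z outside [1.5, 5.5]); Merging all regions: only the 18×5.5 cube is present, so the union is just that shape — boundary = 47.00 mm; the cube at (7, 5) (footprint 4.5×6.5) is included at this height (perimeter 22.00 mm); Merging all regions: the regions partially overlap (shared area 2.25 mm²), so the edge portions inside another operand are dropped and the merged outline is re-measured after clipping — boundary = 59.00 mm; (whole slice rotated 40° about Z — lengths, areas and connectivity unchanged). Overall, the cross-section is a single solid region. Total boundary length (outer) = 59.00 mm.

59.00 mm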